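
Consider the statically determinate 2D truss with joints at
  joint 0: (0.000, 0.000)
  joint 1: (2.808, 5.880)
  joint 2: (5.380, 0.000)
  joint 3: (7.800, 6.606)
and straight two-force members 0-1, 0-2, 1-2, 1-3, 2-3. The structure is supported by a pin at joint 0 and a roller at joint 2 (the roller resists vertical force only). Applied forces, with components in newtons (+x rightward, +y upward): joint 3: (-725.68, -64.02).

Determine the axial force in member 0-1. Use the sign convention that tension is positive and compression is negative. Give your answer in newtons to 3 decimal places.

-955.527

N=4 nodes, M=5 members, R=3 reactions → 2N=8, M+R=8
member 0 (0-1): L=6.5161, (cx,cy)=(0.4309,0.9024)
member 1 (0-2): L=5.3800, (cx,cy)=(1.0000,0.0000)
member 2 (1-2): L=6.4179, (cx,cy)=(0.4008,-0.9162)
member 3 (1-3): L=5.0445, (cx,cy)=(0.9896,0.1439)
member 4 (2-3): L=7.0353, (cx,cy)=(0.3440,0.9390)
solve A·x = −loads:
  F[0-1] = -955.5269 N (compression)
  F[0-2] = -313.9109 N (compression)
  F[1-2] = +823.3892 N (tension)
  F[1-3] = -749.5484 N (compression)
  F[2-3] = +46.7040 N (tension)
  Rx@0 = +725.6800 N
  Ry@0 = +862.2516 N
  Ry@2 = -798.2316 N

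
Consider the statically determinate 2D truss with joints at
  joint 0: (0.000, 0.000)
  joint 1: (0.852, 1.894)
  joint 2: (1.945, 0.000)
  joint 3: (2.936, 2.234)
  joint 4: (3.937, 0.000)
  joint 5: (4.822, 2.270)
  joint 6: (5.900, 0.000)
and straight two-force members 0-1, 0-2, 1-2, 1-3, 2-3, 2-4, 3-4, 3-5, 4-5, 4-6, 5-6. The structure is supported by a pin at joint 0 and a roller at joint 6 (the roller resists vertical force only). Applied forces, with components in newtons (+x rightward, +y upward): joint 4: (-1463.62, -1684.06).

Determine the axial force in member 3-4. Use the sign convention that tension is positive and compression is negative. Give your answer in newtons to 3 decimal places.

593.504

N=7 nodes, M=11 members, R=3 reactions → 2N=14, M+R=14
member 0 (0-1): L=2.0768, (cx,cy)=(0.4102,0.9120)
member 1 (0-2): L=1.9450, (cx,cy)=(1.0000,0.0000)
member 2 (1-2): L=2.1868, (cx,cy)=(0.4998,-0.8661)
member 3 (1-3): L=2.1116, (cx,cy)=(0.9870,0.1610)
member 4 (2-3): L=2.4439, (cx,cy)=(0.4055,0.9141)
member 5 (2-4): L=1.9920, (cx,cy)=(1.0000,0.0000)
member 6 (3-4): L=2.4480, (cx,cy)=(0.4089,-0.9126)
member 7 (3-5): L=1.8863, (cx,cy)=(0.9998,0.0191)
member 8 (4-5): L=2.4364, (cx,cy)=(0.3632,0.9317)
member 9 (4-6): L=1.9630, (cx,cy)=(1.0000,0.0000)
member 10 (5-6): L=2.5130, (cx,cy)=(0.4290,-0.9033)
solve A·x = −loads:
  F[0-1] = -614.3879 N (compression)
  F[0-2] = -1211.5707 N (compression)
  F[1-2] = +547.8544 N (tension)
  F[1-3] = -532.8351 N (compression)
  F[2-3] = -519.1020 N (compression)
  F[2-4] = -727.2455 N (compression)
  F[3-4] = +593.5039 N (tension)
  F[3-5] = -979.2386 N (compression)
  F[4-5] = +1226.1953 N (tension)
  F[4-6] = +533.6590 N (tension)
  F[5-6] = -1244.0311 N (compression)
  Rx@0 = +1463.6200 N
  Ry@0 = +560.3067 N
  Ry@6 = +1123.7533 N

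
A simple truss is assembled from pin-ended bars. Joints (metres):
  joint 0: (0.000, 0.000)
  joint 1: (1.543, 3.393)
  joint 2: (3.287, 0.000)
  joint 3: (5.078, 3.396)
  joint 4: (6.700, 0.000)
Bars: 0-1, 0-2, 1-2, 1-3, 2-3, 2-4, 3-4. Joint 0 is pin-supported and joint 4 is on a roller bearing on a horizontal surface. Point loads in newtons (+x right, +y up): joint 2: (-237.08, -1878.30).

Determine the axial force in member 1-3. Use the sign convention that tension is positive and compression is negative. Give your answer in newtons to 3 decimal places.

-926.516

N=5 nodes, M=7 members, R=3 reactions → 2N=10, M+R=10
member 0 (0-1): L=3.7274, (cx,cy)=(0.4140,0.9103)
member 1 (0-2): L=3.2870, (cx,cy)=(1.0000,0.0000)
member 2 (1-2): L=3.8150, (cx,cy)=(0.4571,-0.8894)
member 3 (1-3): L=3.5350, (cx,cy)=(1.0000,0.0008)
member 4 (2-3): L=3.8393, (cx,cy)=(0.4665,0.8845)
member 5 (2-4): L=3.4130, (cx,cy)=(1.0000,0.0000)
member 6 (3-4): L=3.7635, (cx,cy)=(0.4310,-0.9024)
solve A·x = −loads:
  F[0-1] = -1051.1030 N (compression)
  F[0-2] = +198.0395 N (tension)
  F[1-2] = +1074.9209 N (tension)
  F[1-3] = -926.5163 N (compression)
  F[2-3] = +1042.6743 N (tension)
  F[2-4] = +440.1219 N (tension)
  F[3-4] = -1021.1994 N (compression)
  Rx@0 = +237.0800 N
  Ry@0 = +956.8116 N
  Ry@4 = +921.4884 N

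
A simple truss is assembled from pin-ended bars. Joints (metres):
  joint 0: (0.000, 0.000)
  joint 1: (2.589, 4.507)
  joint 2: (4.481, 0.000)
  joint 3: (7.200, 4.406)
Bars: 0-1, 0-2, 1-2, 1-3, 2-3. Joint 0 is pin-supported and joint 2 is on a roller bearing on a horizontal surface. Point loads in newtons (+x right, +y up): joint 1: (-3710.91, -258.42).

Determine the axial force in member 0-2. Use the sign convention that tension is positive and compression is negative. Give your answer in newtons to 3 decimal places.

N=4 nodes, M=5 members, R=3 reactions → 2N=8, M+R=8
member 0 (0-1): L=5.1977, (cx,cy)=(0.4981,0.8671)
member 1 (0-2): L=4.4810, (cx,cy)=(1.0000,0.0000)
member 2 (1-2): L=4.8880, (cx,cy)=(0.3871,-0.9221)
member 3 (1-3): L=4.6121, (cx,cy)=(0.9998,-0.0219)
member 4 (2-3): L=5.1774, (cx,cy)=(0.5252,0.8510)
solve A·x = −loads:
  F[0-1] = -4430.2642 N (compression)
  F[0-2] = -1504.1688 N (compression)
  F[1-2] = +3886.0482 N (tension)
  F[1-3] = -0.0000 N (tension)
  F[2-3] = +0.0000 N (tension)
  Rx@0 = +3710.9100 N
  Ry@0 = +3841.5537 N
  Ry@2 = -3583.1337 N

-1504.169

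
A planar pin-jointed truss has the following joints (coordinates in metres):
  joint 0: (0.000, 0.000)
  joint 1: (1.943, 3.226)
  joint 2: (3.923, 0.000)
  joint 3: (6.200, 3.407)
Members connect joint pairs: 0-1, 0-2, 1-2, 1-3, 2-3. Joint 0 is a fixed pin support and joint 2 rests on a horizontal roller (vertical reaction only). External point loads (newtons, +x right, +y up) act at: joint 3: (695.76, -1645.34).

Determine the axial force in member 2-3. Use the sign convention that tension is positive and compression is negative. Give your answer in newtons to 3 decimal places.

N=4 nodes, M=5 members, R=3 reactions → 2N=8, M+R=8
member 0 (0-1): L=3.7659, (cx,cy)=(0.5159,0.8566)
member 1 (0-2): L=3.9230, (cx,cy)=(1.0000,0.0000)
member 2 (1-2): L=3.7852, (cx,cy)=(0.5231,-0.8523)
member 3 (1-3): L=4.2608, (cx,cy)=(0.9991,0.0425)
member 4 (2-3): L=4.0979, (cx,cy)=(0.5557,0.8314)
solve A·x = −loads:
  F[0-1] = +1820.2120 N (tension)
  F[0-2] = -243.3599 N (compression)
  F[1-2] = -1737.3150 N (compression)
  F[1-3] = +1849.5698 N (tension)
  F[2-3] = -2073.4731 N (compression)
  Rx@0 = -695.7600 N
  Ry@0 = -1559.2387 N
  Ry@2 = +3204.5787 N

-2073.473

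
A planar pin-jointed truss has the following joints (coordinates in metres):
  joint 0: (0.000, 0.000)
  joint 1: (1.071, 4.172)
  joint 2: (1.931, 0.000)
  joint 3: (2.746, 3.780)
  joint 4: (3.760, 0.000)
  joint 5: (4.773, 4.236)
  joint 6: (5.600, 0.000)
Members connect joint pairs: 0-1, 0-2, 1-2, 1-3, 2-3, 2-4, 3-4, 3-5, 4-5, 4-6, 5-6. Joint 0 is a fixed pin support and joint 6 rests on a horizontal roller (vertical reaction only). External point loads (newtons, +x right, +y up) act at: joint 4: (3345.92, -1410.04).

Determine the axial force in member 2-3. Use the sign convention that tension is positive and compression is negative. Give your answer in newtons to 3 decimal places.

N=7 nodes, M=11 members, R=3 reactions → 2N=14, M+R=14
member 0 (0-1): L=4.3073, (cx,cy)=(0.2486,0.9686)
member 1 (0-2): L=1.9310, (cx,cy)=(1.0000,0.0000)
member 2 (1-2): L=4.2597, (cx,cy)=(0.2019,-0.9794)
member 3 (1-3): L=1.7203, (cx,cy)=(0.9737,-0.2279)
member 4 (2-3): L=3.8669, (cx,cy)=(0.2108,0.9775)
member 5 (2-4): L=1.8290, (cx,cy)=(1.0000,0.0000)
member 6 (3-4): L=3.9136, (cx,cy)=(0.2591,-0.9659)
member 7 (3-5): L=2.0777, (cx,cy)=(0.9756,0.2195)
member 8 (4-5): L=4.3554, (cx,cy)=(0.2326,0.9726)
member 9 (4-6): L=1.8400, (cx,cy)=(1.0000,0.0000)
member 10 (5-6): L=4.3160, (cx,cy)=(0.1916,-0.9815)
solve A·x = −loads:
  F[0-1] = -478.3212 N (compression)
  F[0-2] = +3464.8541 N (tension)
  F[1-2] = +526.8767 N (tension)
  F[1-3] = -231.3937 N (compression)
  F[2-3] = -527.8852 N (compression)
  F[2-4] = +3682.4858 N (tension)
  F[3-4] = +378.4488 N (tension)
  F[3-5] = -445.4814 N (compression)
  F[4-5] = +1073.9662 N (tension)
  F[4-6] = +184.8336 N (tension)
  F[5-6] = -964.6151 N (compression)
  Rx@0 = -3345.9200 N
  Ry@0 = +463.2989 N
  Ry@6 = +946.7411 N

-527.885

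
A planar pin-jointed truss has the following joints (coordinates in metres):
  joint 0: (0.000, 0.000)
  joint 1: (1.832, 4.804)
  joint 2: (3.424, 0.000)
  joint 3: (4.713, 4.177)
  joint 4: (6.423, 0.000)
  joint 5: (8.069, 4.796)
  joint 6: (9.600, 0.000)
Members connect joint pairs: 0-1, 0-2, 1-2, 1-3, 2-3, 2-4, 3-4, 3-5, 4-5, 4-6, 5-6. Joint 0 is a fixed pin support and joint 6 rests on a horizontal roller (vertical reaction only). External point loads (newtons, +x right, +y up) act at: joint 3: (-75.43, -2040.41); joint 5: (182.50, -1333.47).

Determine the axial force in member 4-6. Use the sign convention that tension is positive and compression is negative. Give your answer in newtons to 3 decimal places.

696.189

N=7 nodes, M=11 members, R=3 reactions → 2N=14, M+R=14
member 0 (0-1): L=5.1415, (cx,cy)=(0.3563,0.9344)
member 1 (0-2): L=3.4240, (cx,cy)=(1.0000,0.0000)
member 2 (1-2): L=5.0609, (cx,cy)=(0.3146,-0.9492)
member 3 (1-3): L=2.9484, (cx,cy)=(0.9771,-0.2127)
member 4 (2-3): L=4.3714, (cx,cy)=(0.2949,0.9555)
member 5 (2-4): L=2.9990, (cx,cy)=(1.0000,0.0000)
member 6 (3-4): L=4.5135, (cx,cy)=(0.3789,-0.9255)
member 7 (3-5): L=3.4126, (cx,cy)=(0.9834,0.1814)
member 8 (4-5): L=5.0706, (cx,cy)=(0.3246,0.9458)
member 9 (4-6): L=3.1770, (cx,cy)=(1.0000,0.0000)
member 10 (5-6): L=5.0344, (cx,cy)=(0.3041,-0.9526)
solve A·x = −loads:
  F[0-1] = -1276.8068 N (compression)
  F[0-2] = +562.0203 N (tension)
  F[1-2] = +1466.9071 N (tension)
  F[1-3] = -937.8425 N (compression)
  F[2-3] = -1457.2337 N (compression)
  F[2-4] = +1453.1611 N (tension)
  F[3-4] = -1086.8488 N (compression)
  F[3-5] = -873.3789 N (compression)
  F[4-5] = +1063.4146 N (tension)
  F[4-6] = +696.1891 N (tension)
  F[5-6] = -2289.3022 N (compression)
  Rx@0 = -107.0700 N
  Ry@0 = +1193.0028 N
  Ry@6 = +2180.8772 N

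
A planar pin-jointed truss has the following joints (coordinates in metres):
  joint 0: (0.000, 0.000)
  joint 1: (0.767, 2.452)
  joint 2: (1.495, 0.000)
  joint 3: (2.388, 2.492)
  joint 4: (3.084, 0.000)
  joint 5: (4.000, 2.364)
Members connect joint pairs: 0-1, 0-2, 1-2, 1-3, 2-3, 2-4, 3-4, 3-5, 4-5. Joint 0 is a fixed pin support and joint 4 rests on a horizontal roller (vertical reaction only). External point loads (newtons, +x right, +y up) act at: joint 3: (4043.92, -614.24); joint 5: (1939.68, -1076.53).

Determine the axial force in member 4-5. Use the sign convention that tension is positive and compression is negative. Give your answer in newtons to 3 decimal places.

N=6 nodes, M=9 members, R=3 reactions → 2N=12, M+R=12
member 0 (0-1): L=2.5692, (cx,cy)=(0.2985,0.9544)
member 1 (0-2): L=1.4950, (cx,cy)=(1.0000,0.0000)
member 2 (1-2): L=2.5578, (cx,cy)=(0.2846,-0.9586)
member 3 (1-3): L=1.6215, (cx,cy)=(0.9997,0.0247)
member 4 (2-3): L=2.6472, (cx,cy)=(0.3373,0.9414)
member 5 (2-4): L=1.5890, (cx,cy)=(1.0000,0.0000)
member 6 (3-4): L=2.5874, (cx,cy)=(0.2690,-0.9631)
member 7 (3-5): L=1.6171, (cx,cy)=(0.9969,-0.0792)
member 8 (4-5): L=2.5353, (cx,cy)=(0.3613,0.9324)
solve A·x = −loads:
  F[0-1] = +5171.4515 N (tension)
  F[0-2] = +4439.7100 N (tension)
  F[1-2] = -5071.6627 N (compression)
  F[1-3] = +2988.2998 N (tension)
  F[2-3] = +5164.6383 N (tension)
  F[2-4] = +1253.9639 N (tension)
  F[3-4] = -5950.7546 N (compression)
  F[3-5] = +2293.6605 N (tension)
  F[4-5] = -959.8117 N (compression)
  Rx@0 = -5983.6000 N
  Ry@0 = -4935.6169 N
  Ry@4 = +6626.3869 N

-959.812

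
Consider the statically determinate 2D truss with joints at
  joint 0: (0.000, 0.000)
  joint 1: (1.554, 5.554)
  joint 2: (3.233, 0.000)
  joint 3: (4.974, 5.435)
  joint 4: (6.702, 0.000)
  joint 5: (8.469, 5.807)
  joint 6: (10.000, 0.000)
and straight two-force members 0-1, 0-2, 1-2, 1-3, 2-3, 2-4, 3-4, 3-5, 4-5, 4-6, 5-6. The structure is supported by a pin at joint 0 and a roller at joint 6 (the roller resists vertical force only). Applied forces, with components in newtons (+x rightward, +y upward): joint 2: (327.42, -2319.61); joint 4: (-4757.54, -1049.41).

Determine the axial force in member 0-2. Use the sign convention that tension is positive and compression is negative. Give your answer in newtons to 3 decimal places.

N=7 nodes, M=11 members, R=3 reactions → 2N=14, M+R=14
member 0 (0-1): L=5.7673, (cx,cy)=(0.2694,0.9630)
member 1 (0-2): L=3.2330, (cx,cy)=(1.0000,0.0000)
member 2 (1-2): L=5.8022, (cx,cy)=(0.2894,-0.9572)
member 3 (1-3): L=3.4221, (cx,cy)=(0.9994,-0.0348)
member 4 (2-3): L=5.7070, (cx,cy)=(0.3051,0.9523)
member 5 (2-4): L=3.4690, (cx,cy)=(1.0000,0.0000)
member 6 (3-4): L=5.7031, (cx,cy)=(0.3030,-0.9530)
member 7 (3-5): L=3.5147, (cx,cy)=(0.9944,0.1058)
member 8 (4-5): L=6.0699, (cx,cy)=(0.2911,0.9567)
member 9 (4-6): L=3.2980, (cx,cy)=(1.0000,0.0000)
member 10 (5-6): L=6.0054, (cx,cy)=(0.2549,-0.9670)
solve A·x = −loads:
  F[0-1] = -1989.3529 N (compression)
  F[0-2] = -3894.0892 N (compression)
  F[1-2] = +2042.3698 N (tension)
  F[1-3] = -1127.7157 N (compression)
  F[2-3] = +382.8694 N (tension)
  F[2-4] = -3747.3052 N (compression)
  F[3-4] = -519.0211 N (compression)
  F[3-5] = -857.7928 N (compression)
  F[4-5] = +1613.9329 N (tension)
  F[4-6] = +383.1440 N (tension)
  F[5-6] = -1502.9035 N (compression)
  Rx@0 = +4430.1200 N
  Ry@0 = +1915.7755 N
  Ry@6 = +1453.2445 N

-3894.089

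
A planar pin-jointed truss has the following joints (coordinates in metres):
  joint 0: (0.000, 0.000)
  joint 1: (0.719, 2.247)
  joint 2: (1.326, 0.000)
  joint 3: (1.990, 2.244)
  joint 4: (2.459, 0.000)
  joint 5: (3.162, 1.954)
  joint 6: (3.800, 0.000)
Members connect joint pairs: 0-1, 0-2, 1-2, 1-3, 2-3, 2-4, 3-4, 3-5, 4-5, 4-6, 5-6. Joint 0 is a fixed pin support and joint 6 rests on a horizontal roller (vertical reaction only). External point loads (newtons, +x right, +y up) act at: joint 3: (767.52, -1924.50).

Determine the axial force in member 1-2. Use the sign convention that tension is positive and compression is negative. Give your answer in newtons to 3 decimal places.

480.710

N=7 nodes, M=11 members, R=3 reactions → 2N=14, M+R=14
member 0 (0-1): L=2.3592, (cx,cy)=(0.3048,0.9524)
member 1 (0-2): L=1.3260, (cx,cy)=(1.0000,0.0000)
member 2 (1-2): L=2.3275, (cx,cy)=(0.2608,-0.9654)
member 3 (1-3): L=1.2710, (cx,cy)=(1.0000,-0.0024)
member 4 (2-3): L=2.3402, (cx,cy)=(0.2837,0.9589)
member 5 (2-4): L=1.1330, (cx,cy)=(1.0000,0.0000)
member 6 (3-4): L=2.2925, (cx,cy)=(0.2046,-0.9788)
member 7 (3-5): L=1.2073, (cx,cy)=(0.9707,-0.2402)
member 8 (4-5): L=2.0766, (cx,cy)=(0.3385,0.9410)
member 9 (4-6): L=1.3410, (cx,cy)=(1.0000,0.0000)
member 10 (5-6): L=2.0555, (cx,cy)=(0.3104,-0.9506)
solve A·x = −loads:
  F[0-1] = -486.5758 N (compression)
  F[0-2] = +915.8090 N (tension)
  F[1-2] = +480.7096 N (tension)
  F[1-3] = -273.6540 N (compression)
  F[2-3] = -483.9651 N (compression)
  F[2-4] = +1178.4931 N (tension)
  F[3-4] = -1259.8892 N (compression)
  F[3-5] = -948.5116 N (compression)
  F[4-5] = +1310.6282 N (tension)
  F[4-6] = +477.0539 N (tension)
  F[5-6] = -1536.9805 N (compression)
  Rx@0 = -767.5200 N
  Ry@0 = +463.4290 N
  Ry@6 = +1461.0710 N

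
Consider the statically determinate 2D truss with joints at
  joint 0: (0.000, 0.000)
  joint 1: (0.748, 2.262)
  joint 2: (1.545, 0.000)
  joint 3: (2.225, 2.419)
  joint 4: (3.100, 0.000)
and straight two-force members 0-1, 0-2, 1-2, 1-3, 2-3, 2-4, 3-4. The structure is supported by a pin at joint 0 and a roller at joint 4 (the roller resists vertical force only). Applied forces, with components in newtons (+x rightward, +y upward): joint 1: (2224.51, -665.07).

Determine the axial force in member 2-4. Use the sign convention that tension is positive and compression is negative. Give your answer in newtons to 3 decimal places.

645.181

N=5 nodes, M=7 members, R=3 reactions → 2N=10, M+R=10
member 0 (0-1): L=2.3825, (cx,cy)=(0.3140,0.9494)
member 1 (0-2): L=1.5450, (cx,cy)=(1.0000,0.0000)
member 2 (1-2): L=2.3983, (cx,cy)=(0.3323,-0.9432)
member 3 (1-3): L=1.4853, (cx,cy)=(0.9944,0.1057)
member 4 (2-3): L=2.5128, (cx,cy)=(0.2706,0.9627)
member 5 (2-4): L=1.5550, (cx,cy)=(1.0000,0.0000)
member 6 (3-4): L=2.5724, (cx,cy)=(0.3402,-0.9404)
solve A·x = −loads:
  F[0-1] = +1178.1516 N (tension)
  F[0-2] = +1854.6172 N (tension)
  F[1-2] = -2024.3293 N (compression)
  F[1-3] = -1188.5536 N (compression)
  F[2-3] = +1983.2842 N (tension)
  F[2-4] = +645.1813 N (tension)
  F[3-4] = -1896.7512 N (compression)
  Rx@0 = -2224.5100 N
  Ry@0 = -1118.5797 N
  Ry@4 = +1783.6497 N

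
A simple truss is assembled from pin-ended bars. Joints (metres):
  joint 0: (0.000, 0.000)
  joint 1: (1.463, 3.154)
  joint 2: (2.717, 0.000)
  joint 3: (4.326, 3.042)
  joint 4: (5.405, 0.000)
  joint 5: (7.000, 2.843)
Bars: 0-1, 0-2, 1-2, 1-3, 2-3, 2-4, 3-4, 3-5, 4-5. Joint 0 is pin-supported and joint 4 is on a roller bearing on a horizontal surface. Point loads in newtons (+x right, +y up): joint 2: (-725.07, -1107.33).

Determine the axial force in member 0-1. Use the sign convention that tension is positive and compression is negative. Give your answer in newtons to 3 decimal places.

N=6 nodes, M=9 members, R=3 reactions → 2N=12, M+R=12
member 0 (0-1): L=3.4768, (cx,cy)=(0.4208,0.9072)
member 1 (0-2): L=2.7170, (cx,cy)=(1.0000,0.0000)
member 2 (1-2): L=3.3941, (cx,cy)=(0.3695,-0.9292)
member 3 (1-3): L=2.8652, (cx,cy)=(0.9992,-0.0391)
member 4 (2-3): L=3.4413, (cx,cy)=(0.4676,0.8840)
member 5 (2-4): L=2.6880, (cx,cy)=(1.0000,0.0000)
member 6 (3-4): L=3.2277, (cx,cy)=(0.3343,-0.9425)
member 7 (3-5): L=2.6814, (cx,cy)=(0.9972,-0.0742)
member 8 (4-5): L=3.2599, (cx,cy)=(0.4893,0.8721)
solve A·x = −loads:
  F[0-1] = -607.0545 N (compression)
  F[0-2] = -469.6274 N (compression)
  F[1-2] = +612.9112 N (tension)
  F[1-3] = -482.2571 N (compression)
  F[2-3] = +608.3776 N (tension)
  F[2-4] = +197.4391 N (tension)
  F[3-4] = -590.6145 N (compression)
  F[3-5] = +0.0000 N (tension)
  F[4-5] = -0.0000 N (compression)
  Rx@0 = +725.0700 N
  Ry@0 = +550.6944 N
  Ry@4 = +556.6356 N

-607.055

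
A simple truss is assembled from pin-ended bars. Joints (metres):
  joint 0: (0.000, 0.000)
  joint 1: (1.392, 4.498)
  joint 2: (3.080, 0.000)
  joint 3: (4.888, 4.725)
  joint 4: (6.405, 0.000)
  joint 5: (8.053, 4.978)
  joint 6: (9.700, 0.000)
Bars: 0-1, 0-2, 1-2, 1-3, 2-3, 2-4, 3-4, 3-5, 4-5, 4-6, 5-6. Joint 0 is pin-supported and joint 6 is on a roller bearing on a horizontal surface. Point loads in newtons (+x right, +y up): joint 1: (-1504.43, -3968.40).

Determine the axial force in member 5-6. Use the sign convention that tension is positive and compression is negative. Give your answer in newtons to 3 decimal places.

N=7 nodes, M=11 members, R=3 reactions → 2N=14, M+R=14
member 0 (0-1): L=4.7085, (cx,cy)=(0.2956,0.9553)
member 1 (0-2): L=3.0800, (cx,cy)=(1.0000,0.0000)
member 2 (1-2): L=4.8043, (cx,cy)=(0.3514,-0.9362)
member 3 (1-3): L=3.5034, (cx,cy)=(0.9979,0.0648)
member 4 (2-3): L=5.0591, (cx,cy)=(0.3574,0.9340)
member 5 (2-4): L=3.3250, (cx,cy)=(1.0000,0.0000)
member 6 (3-4): L=4.9626, (cx,cy)=(0.3057,-0.9521)
member 7 (3-5): L=3.1751, (cx,cy)=(0.9968,0.0797)
member 8 (4-5): L=5.2437, (cx,cy)=(0.3143,0.9493)
member 9 (4-6): L=3.2950, (cx,cy)=(1.0000,0.0000)
member 10 (5-6): L=5.2434, (cx,cy)=(0.3141,-0.9494)
solve A·x = −loads:
  F[0-1] = -4288.2180 N (compression)
  F[0-2] = -236.6716 N (compression)
  F[1-2] = +149.6290 N (tension)
  F[1-3] = +184.4869 N (tension)
  F[2-3] = -149.9948 N (compression)
  F[2-4] = -130.4947 N (compression)
  F[3-4] = +141.8917 N (tension)
  F[3-5] = +87.3978 N (tension)
  F[4-5] = -142.3104 N (compression)
  F[4-6] = -42.3943 N (compression)
  F[5-6] = +134.9665 N (tension)
  Rx@0 = +1504.4300 N
  Ry@0 = +4096.5354 N
  Ry@6 = -128.1354 N

134.967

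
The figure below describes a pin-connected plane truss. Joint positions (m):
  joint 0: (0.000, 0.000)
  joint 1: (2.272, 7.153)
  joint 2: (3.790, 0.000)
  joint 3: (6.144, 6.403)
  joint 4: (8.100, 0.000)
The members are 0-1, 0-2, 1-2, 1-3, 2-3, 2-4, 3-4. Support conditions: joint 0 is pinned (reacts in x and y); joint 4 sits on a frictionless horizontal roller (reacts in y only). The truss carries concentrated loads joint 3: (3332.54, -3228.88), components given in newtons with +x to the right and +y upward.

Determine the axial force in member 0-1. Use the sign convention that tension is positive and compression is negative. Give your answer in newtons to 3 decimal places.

1945.945

N=5 nodes, M=7 members, R=3 reactions → 2N=10, M+R=10
member 0 (0-1): L=7.5052, (cx,cy)=(0.3027,0.9531)
member 1 (0-2): L=3.7900, (cx,cy)=(1.0000,0.0000)
member 2 (1-2): L=7.3123, (cx,cy)=(0.2076,-0.9782)
member 3 (1-3): L=3.9440, (cx,cy)=(0.9818,-0.1902)
member 4 (2-3): L=6.8220, (cx,cy)=(0.3451,0.9386)
member 5 (2-4): L=4.3100, (cx,cy)=(1.0000,0.0000)
member 6 (3-4): L=6.6951, (cx,cy)=(0.2922,-0.9564)
solve A·x = −loads:
  F[0-1] = +1945.9454 N (tension)
  F[0-2] = +2743.4534 N (tension)
  F[1-2] = -2098.8641 N (compression)
  F[1-3] = +1043.8490 N (tension)
  F[2-3] = +2187.4944 N (tension)
  F[2-4] = +1552.9221 N (tension)
  F[3-4] = -5315.4227 N (compression)
  Rx@0 = -3332.5400 N
  Ry@0 = -1854.6376 N
  Ry@4 = +5083.5176 N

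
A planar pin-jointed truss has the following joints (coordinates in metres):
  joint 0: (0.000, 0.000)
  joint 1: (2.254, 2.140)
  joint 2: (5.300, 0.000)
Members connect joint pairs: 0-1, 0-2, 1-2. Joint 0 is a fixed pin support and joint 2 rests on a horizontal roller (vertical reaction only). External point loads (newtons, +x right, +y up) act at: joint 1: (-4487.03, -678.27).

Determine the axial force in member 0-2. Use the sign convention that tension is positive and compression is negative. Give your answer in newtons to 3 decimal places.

N=3 nodes, M=3 members, R=3 reactions → 2N=6, M+R=6
member 0 (0-1): L=3.1081, (cx,cy)=(0.7252,0.6885)
member 1 (0-2): L=5.3000, (cx,cy)=(1.0000,0.0000)
member 2 (1-2): L=3.7226, (cx,cy)=(0.8182,-0.5749)
solve A·x = −loads:
  F[0-1] = -3197.4770 N (compression)
  F[0-2] = -2168.1933 N (compression)
  F[1-2] = +2649.8051 N (tension)
  Rx@0 = +4487.0300 N
  Ry@0 = +2201.5575 N
  Ry@2 = -1523.2875 N

-2168.193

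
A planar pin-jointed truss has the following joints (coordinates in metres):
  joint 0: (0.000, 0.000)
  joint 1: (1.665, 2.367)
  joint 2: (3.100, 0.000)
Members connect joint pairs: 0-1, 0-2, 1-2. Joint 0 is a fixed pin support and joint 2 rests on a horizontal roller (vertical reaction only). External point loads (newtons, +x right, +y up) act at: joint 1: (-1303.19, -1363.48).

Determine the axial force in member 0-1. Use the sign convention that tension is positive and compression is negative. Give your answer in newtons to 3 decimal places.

N=3 nodes, M=3 members, R=3 reactions → 2N=6, M+R=6
member 0 (0-1): L=2.8939, (cx,cy)=(0.5753,0.8179)
member 1 (0-2): L=3.1000, (cx,cy)=(1.0000,0.0000)
member 2 (1-2): L=2.7680, (cx,cy)=(0.5184,-0.8551)
solve A·x = −loads:
  F[0-1] = -1988.2363 N (compression)
  F[0-2] = -159.2795 N (compression)
  F[1-2] = +307.2392 N (tension)
  Rx@0 = +1303.1900 N
  Ry@0 = +1626.2079 N
  Ry@2 = -262.7279 N

-1988.236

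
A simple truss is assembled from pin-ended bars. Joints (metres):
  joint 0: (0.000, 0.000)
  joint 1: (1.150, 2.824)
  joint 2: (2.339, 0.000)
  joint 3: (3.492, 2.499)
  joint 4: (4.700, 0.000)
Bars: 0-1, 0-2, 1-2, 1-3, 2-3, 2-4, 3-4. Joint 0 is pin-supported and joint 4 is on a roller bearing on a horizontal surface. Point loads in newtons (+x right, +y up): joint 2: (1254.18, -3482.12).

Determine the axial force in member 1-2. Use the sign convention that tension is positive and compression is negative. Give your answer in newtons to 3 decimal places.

2129.608

N=5 nodes, M=7 members, R=3 reactions → 2N=10, M+R=10
member 0 (0-1): L=3.0492, (cx,cy)=(0.3772,0.9262)
member 1 (0-2): L=2.3390, (cx,cy)=(1.0000,0.0000)
member 2 (1-2): L=3.0641, (cx,cy)=(0.3880,-0.9216)
member 3 (1-3): L=2.3644, (cx,cy)=(0.9905,-0.1375)
member 4 (2-3): L=2.7522, (cx,cy)=(0.4189,0.9080)
member 5 (2-4): L=2.3610, (cx,cy)=(1.0000,0.0000)
member 6 (3-4): L=2.7757, (cx,cy)=(0.4352,-0.9003)
solve A·x = −loads:
  F[0-1] = -1888.6857 N (compression)
  F[0-2] = +1966.4998 N (tension)
  F[1-2] = +2129.6081 N (tension)
  F[1-3] = -1553.4429 N (compression)
  F[2-3] = +1673.3081 N (tension)
  F[2-4] = +837.6774 N (tension)
  F[3-4] = -1924.7550 N (compression)
  Rx@0 = -1254.1800 N
  Ry@0 = +1749.2096 N
  Ry@4 = +1732.9104 N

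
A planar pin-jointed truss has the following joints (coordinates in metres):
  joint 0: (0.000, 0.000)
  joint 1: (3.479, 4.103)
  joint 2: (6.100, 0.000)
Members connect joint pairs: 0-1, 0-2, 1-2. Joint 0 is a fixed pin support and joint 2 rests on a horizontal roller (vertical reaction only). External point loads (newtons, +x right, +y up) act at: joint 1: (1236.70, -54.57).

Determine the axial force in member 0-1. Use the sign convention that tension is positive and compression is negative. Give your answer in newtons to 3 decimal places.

N=3 nodes, M=3 members, R=3 reactions → 2N=6, M+R=6
member 0 (0-1): L=5.3794, (cx,cy)=(0.6467,0.7627)
member 1 (0-2): L=6.1000, (cx,cy)=(1.0000,0.0000)
member 2 (1-2): L=4.8687, (cx,cy)=(0.5383,-0.8427)
solve A·x = −loads:
  F[0-1] = +1059.8678 N (tension)
  F[0-2] = +551.2568 N (tension)
  F[1-2] = -1024.0002 N (compression)
  Rx@0 = -1236.7000 N
  Ry@0 = -808.3856 N
  Ry@2 = +862.9556 N

1059.868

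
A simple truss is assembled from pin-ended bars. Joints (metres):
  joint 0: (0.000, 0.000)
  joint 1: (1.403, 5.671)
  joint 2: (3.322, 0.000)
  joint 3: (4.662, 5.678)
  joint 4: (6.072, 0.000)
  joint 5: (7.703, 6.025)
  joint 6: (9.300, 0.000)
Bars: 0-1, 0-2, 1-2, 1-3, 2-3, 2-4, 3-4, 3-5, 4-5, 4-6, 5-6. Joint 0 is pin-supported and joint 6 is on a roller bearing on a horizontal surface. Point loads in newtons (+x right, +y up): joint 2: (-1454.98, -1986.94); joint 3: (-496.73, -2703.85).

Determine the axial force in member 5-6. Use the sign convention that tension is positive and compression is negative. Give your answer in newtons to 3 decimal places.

-1822.728

N=7 nodes, M=11 members, R=3 reactions → 2N=14, M+R=14
member 0 (0-1): L=5.8420, (cx,cy)=(0.2402,0.9707)
member 1 (0-2): L=3.3220, (cx,cy)=(1.0000,0.0000)
member 2 (1-2): L=5.9869, (cx,cy)=(0.3205,-0.9472)
member 3 (1-3): L=3.2590, (cx,cy)=(1.0000,0.0021)
member 4 (2-3): L=5.8340, (cx,cy)=(0.2297,0.9733)
member 5 (2-4): L=2.7500, (cx,cy)=(1.0000,0.0000)
member 6 (3-4): L=5.8505, (cx,cy)=(0.2410,-0.9705)
member 7 (3-5): L=3.0607, (cx,cy)=(0.9936,0.1134)
member 8 (4-5): L=6.2419, (cx,cy)=(0.2613,0.9653)
member 9 (4-6): L=3.2280, (cx,cy)=(1.0000,0.0000)
member 10 (5-6): L=6.2331, (cx,cy)=(0.2562,-0.9666)
solve A·x = −loads:
  F[0-1] = -3017.2076 N (compression)
  F[0-2] = -1227.1017 N (compression)
  F[1-2] = +3088.1631 N (tension)
  F[1-3] = -1714.4733 N (compression)
  F[2-3] = -964.0575 N (compression)
  F[2-4] = +1439.1727 N (tension)
  F[3-4] = -1929.9185 N (compression)
  F[3-5] = -980.3695 N (compression)
  F[4-5] = +1940.4469 N (tension)
  F[4-6] = +467.0092 N (tension)
  F[5-6] = -1822.7277 N (compression)
  Rx@0 = +1951.7100 N
  Ry@0 = +2928.9050 N
  Ry@6 = +1761.8850 N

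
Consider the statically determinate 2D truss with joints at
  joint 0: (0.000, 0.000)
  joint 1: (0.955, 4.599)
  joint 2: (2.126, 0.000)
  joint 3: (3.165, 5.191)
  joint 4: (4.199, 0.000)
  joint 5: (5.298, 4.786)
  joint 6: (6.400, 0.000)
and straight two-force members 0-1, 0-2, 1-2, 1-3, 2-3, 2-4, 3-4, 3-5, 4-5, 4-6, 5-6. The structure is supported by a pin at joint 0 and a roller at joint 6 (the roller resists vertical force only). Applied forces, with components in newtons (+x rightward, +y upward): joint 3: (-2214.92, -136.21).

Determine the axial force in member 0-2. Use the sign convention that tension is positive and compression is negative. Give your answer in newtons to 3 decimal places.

N=7 nodes, M=11 members, R=3 reactions → 2N=14, M+R=14
member 0 (0-1): L=4.6971, (cx,cy)=(0.2033,0.9791)
member 1 (0-2): L=2.1260, (cx,cy)=(1.0000,0.0000)
member 2 (1-2): L=4.7457, (cx,cy)=(0.2467,-0.9691)
member 3 (1-3): L=2.2879, (cx,cy)=(0.9659,0.2588)
member 4 (2-3): L=5.2940, (cx,cy)=(0.1963,0.9806)
member 5 (2-4): L=2.0730, (cx,cy)=(1.0000,0.0000)
member 6 (3-4): L=5.2930, (cx,cy)=(0.1954,-0.9807)
member 7 (3-5): L=2.1711, (cx,cy)=(0.9824,-0.1865)
member 8 (4-5): L=4.9106, (cx,cy)=(0.2238,0.9746)
member 9 (4-6): L=2.2010, (cx,cy)=(1.0000,0.0000)
member 10 (5-6): L=4.9112, (cx,cy)=(0.2244,-0.9745)
solve A·x = −loads:
  F[0-1] = -1905.1504 N (compression)
  F[0-2] = -1827.5713 N (compression)
  F[1-2] = +1701.7356 N (tension)
  F[1-3] = -835.7087 N (compression)
  F[2-3] = -1681.8263 N (compression)
  F[2-4] = -1077.5944 N (compression)
  F[3-4] = +1615.5951 N (tension)
  F[3-5] = +775.5968 N (tension)
  F[4-5] = -1625.7045 N (compression)
  F[4-6] = -398.1447 N (compression)
  F[5-6] = +1774.3931 N (tension)
  Rx@0 = +2214.9200 N
  Ry@0 = +1865.3577 N
  Ry@6 = -1729.1477 N

-1827.571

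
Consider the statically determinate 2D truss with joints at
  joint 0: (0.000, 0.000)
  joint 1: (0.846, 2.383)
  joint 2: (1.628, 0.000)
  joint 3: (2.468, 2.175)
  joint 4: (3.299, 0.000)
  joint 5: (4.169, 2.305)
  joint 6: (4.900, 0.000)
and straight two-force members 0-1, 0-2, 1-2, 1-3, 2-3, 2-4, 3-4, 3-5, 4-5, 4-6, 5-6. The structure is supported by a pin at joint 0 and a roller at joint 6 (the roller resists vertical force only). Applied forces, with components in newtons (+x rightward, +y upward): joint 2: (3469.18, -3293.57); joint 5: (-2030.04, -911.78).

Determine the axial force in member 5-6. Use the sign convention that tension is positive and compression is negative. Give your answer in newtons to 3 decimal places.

-959.997

N=7 nodes, M=11 members, R=3 reactions → 2N=14, M+R=14
member 0 (0-1): L=2.5287, (cx,cy)=(0.3346,0.9424)
member 1 (0-2): L=1.6280, (cx,cy)=(1.0000,0.0000)
member 2 (1-2): L=2.5080, (cx,cy)=(0.3118,-0.9501)
member 3 (1-3): L=1.6353, (cx,cy)=(0.9919,-0.1272)
member 4 (2-3): L=2.3316, (cx,cy)=(0.3603,0.9328)
member 5 (2-4): L=1.6710, (cx,cy)=(1.0000,0.0000)
member 6 (3-4): L=2.3283, (cx,cy)=(0.3569,-0.9341)
member 7 (3-5): L=1.7060, (cx,cy)=(0.9971,0.0762)
member 8 (4-5): L=2.4637, (cx,cy)=(0.3531,0.9356)
member 9 (4-6): L=1.6010, (cx,cy)=(1.0000,0.0000)
member 10 (5-6): L=2.4181, (cx,cy)=(0.3023,-0.9532)
solve A·x = −loads:
  F[0-1] = -3491.4621 N (compression)
  F[0-2] = +2607.2336 N (tension)
  F[1-2] = +3779.6045 N (tension)
  F[1-3] = -2365.7843 N (compression)
  F[2-3] = -319.0389 N (compression)
  F[2-4] = +431.4695 N (tension)
  F[3-4] = -199.1063 N (compression)
  F[3-5] = -2397.4183 N (compression)
  F[4-5] = +198.8006 N (tension)
  F[4-6] = +290.2060 N (tension)
  F[5-6] = -959.9969 N (compression)
  Rx@0 = -1439.1400 N
  Ry@0 = +3290.2682 N
  Ry@6 = +915.0818 N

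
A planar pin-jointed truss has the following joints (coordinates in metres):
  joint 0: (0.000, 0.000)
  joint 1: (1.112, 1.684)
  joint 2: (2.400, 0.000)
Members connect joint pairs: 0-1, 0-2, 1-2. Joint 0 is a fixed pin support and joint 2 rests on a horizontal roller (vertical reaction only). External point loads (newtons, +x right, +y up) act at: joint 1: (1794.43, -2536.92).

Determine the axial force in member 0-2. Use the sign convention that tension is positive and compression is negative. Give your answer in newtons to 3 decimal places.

N=3 nodes, M=3 members, R=3 reactions → 2N=6, M+R=6
member 0 (0-1): L=2.0180, (cx,cy)=(0.5510,0.8345)
member 1 (0-2): L=2.4000, (cx,cy)=(1.0000,0.0000)
member 2 (1-2): L=2.1201, (cx,cy)=(0.6075,-0.7943)
solve A·x = −loads:
  F[0-1] = -122.6973 N (compression)
  F[0-2] = +1862.0406 N (tension)
  F[1-2] = -3064.9858 N (compression)
  Rx@0 = -1794.4300 N
  Ry@0 = +102.3887 N
  Ry@2 = +2434.5313 N

1862.041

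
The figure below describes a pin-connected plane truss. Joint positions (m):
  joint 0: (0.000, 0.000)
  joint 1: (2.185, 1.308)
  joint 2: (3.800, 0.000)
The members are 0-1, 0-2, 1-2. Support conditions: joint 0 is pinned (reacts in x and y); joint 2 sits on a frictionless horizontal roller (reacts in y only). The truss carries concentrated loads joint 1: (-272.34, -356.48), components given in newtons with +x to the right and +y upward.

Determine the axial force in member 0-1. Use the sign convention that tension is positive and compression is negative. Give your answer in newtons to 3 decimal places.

-477.477

N=3 nodes, M=3 members, R=3 reactions → 2N=6, M+R=6
member 0 (0-1): L=2.5466, (cx,cy)=(0.8580,0.5136)
member 1 (0-2): L=3.8000, (cx,cy)=(1.0000,0.0000)
member 2 (1-2): L=2.0782, (cx,cy)=(0.7771,-0.6294)
solve A·x = −loads:
  F[0-1] = -477.4772 N (compression)
  F[0-2] = +137.3413 N (tension)
  F[1-2] = -176.7359 N (compression)
  Rx@0 = +272.3400 N
  Ry@0 = +245.2463 N
  Ry@2 = +111.2337 N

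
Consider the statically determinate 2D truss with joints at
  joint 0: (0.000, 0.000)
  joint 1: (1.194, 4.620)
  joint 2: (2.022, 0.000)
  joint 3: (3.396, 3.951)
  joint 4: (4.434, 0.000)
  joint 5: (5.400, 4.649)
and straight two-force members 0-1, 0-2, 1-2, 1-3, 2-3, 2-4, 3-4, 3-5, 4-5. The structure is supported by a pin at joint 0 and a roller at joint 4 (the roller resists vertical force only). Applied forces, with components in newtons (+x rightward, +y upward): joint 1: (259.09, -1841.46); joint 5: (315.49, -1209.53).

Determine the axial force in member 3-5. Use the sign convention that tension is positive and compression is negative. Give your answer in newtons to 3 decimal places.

647.040

N=6 nodes, M=9 members, R=3 reactions → 2N=12, M+R=12
member 0 (0-1): L=4.7718, (cx,cy)=(0.2502,0.9682)
member 1 (0-2): L=2.0220, (cx,cy)=(1.0000,0.0000)
member 2 (1-2): L=4.6936, (cx,cy)=(0.1764,-0.9843)
member 3 (1-3): L=2.3014, (cx,cy)=(0.9568,-0.2907)
member 4 (2-3): L=4.1831, (cx,cy)=(0.3285,0.9445)
member 5 (2-4): L=2.4120, (cx,cy)=(1.0000,0.0000)
member 6 (3-4): L=4.0851, (cx,cy)=(0.2541,-0.9672)
member 7 (3-5): L=2.1221, (cx,cy)=(0.9444,0.3289)
member 8 (4-5): L=4.7483, (cx,cy)=(0.2034,0.9791)
solve A·x = −loads:
  F[0-1] = -497.1443 N (compression)
  F[0-2] = +698.9756 N (tension)
  F[1-2] = -1336.1921 N (compression)
  F[1-3] = -154.4371 N (compression)
  F[2-3] = +1392.4974 N (tension)
  F[2-4] = +5.8713 N (tension)
  F[3-4] = -1186.2376 N (compression)
  F[3-5] = +647.0399 N (tension)
  F[4-5] = -1452.7370 N (compression)
  Rx@0 = -574.5800 N
  Ry@0 = +481.3296 N
  Ry@4 = +2569.6604 N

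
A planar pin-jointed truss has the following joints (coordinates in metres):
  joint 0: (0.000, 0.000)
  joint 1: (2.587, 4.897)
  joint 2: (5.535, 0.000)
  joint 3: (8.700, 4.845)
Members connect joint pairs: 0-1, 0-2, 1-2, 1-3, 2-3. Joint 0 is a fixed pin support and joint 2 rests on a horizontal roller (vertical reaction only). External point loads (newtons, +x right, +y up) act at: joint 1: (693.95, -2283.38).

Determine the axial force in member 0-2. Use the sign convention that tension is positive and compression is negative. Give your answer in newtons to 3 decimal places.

N=4 nodes, M=5 members, R=3 reactions → 2N=8, M+R=8
member 0 (0-1): L=5.5383, (cx,cy)=(0.4671,0.8842)
member 1 (0-2): L=5.5350, (cx,cy)=(1.0000,0.0000)
member 2 (1-2): L=5.7159, (cx,cy)=(0.5158,-0.8567)
member 3 (1-3): L=6.1132, (cx,cy)=(1.0000,-0.0085)
member 4 (2-3): L=5.7872, (cx,cy)=(0.5469,0.8372)
solve A·x = −loads:
  F[0-1] = -681.0579 N (compression)
  F[0-2] = +1012.0774 N (tension)
  F[1-2] = -1962.3187 N (compression)
  F[1-3] = -0.0000 N (tension)
  F[2-3] = +0.0000 N (tension)
  Rx@0 = -693.9500 N
  Ry@0 = +602.1917 N
  Ry@2 = +1681.1883 N

1012.077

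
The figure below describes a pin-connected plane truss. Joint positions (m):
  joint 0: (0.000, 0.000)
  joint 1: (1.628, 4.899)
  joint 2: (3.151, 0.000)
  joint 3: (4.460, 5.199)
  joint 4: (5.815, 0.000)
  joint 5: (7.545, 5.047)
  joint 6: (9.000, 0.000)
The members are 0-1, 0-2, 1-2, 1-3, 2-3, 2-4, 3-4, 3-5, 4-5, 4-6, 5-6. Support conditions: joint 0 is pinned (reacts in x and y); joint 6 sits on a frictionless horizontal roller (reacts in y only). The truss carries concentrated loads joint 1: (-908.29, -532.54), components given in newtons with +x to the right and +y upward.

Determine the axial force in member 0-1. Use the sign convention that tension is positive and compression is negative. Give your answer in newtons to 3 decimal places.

-980.662

N=7 nodes, M=11 members, R=3 reactions → 2N=14, M+R=14
member 0 (0-1): L=5.1624, (cx,cy)=(0.3154,0.9490)
member 1 (0-2): L=3.1510, (cx,cy)=(1.0000,0.0000)
member 2 (1-2): L=5.1303, (cx,cy)=(0.2969,-0.9549)
member 3 (1-3): L=2.8478, (cx,cy)=(0.9944,0.1053)
member 4 (2-3): L=5.3613, (cx,cy)=(0.2442,0.9697)
member 5 (2-4): L=2.6640, (cx,cy)=(1.0000,0.0000)
member 6 (3-4): L=5.3727, (cx,cy)=(0.2522,-0.9677)
member 7 (3-5): L=3.0887, (cx,cy)=(0.9988,-0.0492)
member 8 (4-5): L=5.3353, (cx,cy)=(0.3243,0.9460)
member 9 (4-6): L=3.1850, (cx,cy)=(1.0000,0.0000)
member 10 (5-6): L=5.2525, (cx,cy)=(0.2770,-0.9609)
solve A·x = −loads:
  F[0-1] = -980.6617 N (compression)
  F[0-2] = -599.0325 N (compression)
  F[1-2] = +467.9179 N (tension)
  F[1-3] = +462.6984 N (tension)
  F[2-3] = -460.7690 N (compression)
  F[2-4] = -347.6230 N (compression)
  F[3-4] = +398.8013 N (tension)
  F[3-5] = +247.3441 N (tension)
  F[4-5] = -407.9520 N (compression)
  F[4-6] = -114.7631 N (compression)
  F[5-6] = +414.2943 N (tension)
  Rx@0 = +908.2900 N
  Ry@0 = +930.6220 N
  Ry@6 = -398.0820 N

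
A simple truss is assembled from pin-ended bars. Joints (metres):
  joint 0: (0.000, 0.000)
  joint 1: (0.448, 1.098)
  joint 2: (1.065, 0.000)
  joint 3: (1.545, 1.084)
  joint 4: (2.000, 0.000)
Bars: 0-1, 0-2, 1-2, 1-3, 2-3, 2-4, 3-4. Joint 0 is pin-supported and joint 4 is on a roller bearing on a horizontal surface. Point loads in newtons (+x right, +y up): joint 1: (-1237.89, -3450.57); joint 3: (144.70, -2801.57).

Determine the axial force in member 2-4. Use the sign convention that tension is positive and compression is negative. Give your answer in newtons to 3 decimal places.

N=5 nodes, M=7 members, R=3 reactions → 2N=10, M+R=10
member 0 (0-1): L=1.1859, (cx,cy)=(0.3778,0.9259)
member 1 (0-2): L=1.0650, (cx,cy)=(1.0000,0.0000)
member 2 (1-2): L=1.2595, (cx,cy)=(0.4899,-0.8718)
member 3 (1-3): L=1.0971, (cx,cy)=(0.9999,-0.0128)
member 4 (2-3): L=1.1855, (cx,cy)=(0.4049,0.9144)
member 5 (2-4): L=0.9350, (cx,cy)=(1.0000,0.0000)
member 6 (3-4): L=1.1756, (cx,cy)=(0.3870,-0.9221)
solve A·x = −loads:
  F[0-1] = -4229.6052 N (compression)
  F[0-2] = +504.6659 N (tension)
  F[1-2] = +543.2447 N (tension)
  F[1-3] = -626.1439 N (compression)
  F[2-3] = -517.9472 N (compression)
  F[2-4] = +980.5025 N (tension)
  F[3-4] = -2533.4016 N (compression)
  Rx@0 = +1093.1900 N
  Ry@0 = +3916.1737 N
  Ry@4 = +2335.9663 N

980.502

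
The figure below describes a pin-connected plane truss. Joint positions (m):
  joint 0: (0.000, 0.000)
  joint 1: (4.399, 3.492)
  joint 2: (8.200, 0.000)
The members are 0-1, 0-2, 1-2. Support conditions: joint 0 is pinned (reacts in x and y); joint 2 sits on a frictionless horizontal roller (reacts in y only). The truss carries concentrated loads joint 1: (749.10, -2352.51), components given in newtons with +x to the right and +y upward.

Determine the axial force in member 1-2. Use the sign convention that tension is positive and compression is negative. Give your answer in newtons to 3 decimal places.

-2336.953

N=3 nodes, M=3 members, R=3 reactions → 2N=6, M+R=6
member 0 (0-1): L=5.6165, (cx,cy)=(0.7832,0.6217)
member 1 (0-2): L=8.2000, (cx,cy)=(1.0000,0.0000)
member 2 (1-2): L=5.1616, (cx,cy)=(0.7364,-0.6765)
solve A·x = −loads:
  F[0-1] = -1240.8248 N (compression)
  F[0-2] = +1720.9458 N (tension)
  F[1-2] = -2336.9531 N (compression)
  Rx@0 = -749.1000 N
  Ry@0 = +771.4675 N
  Ry@2 = +1581.0425 N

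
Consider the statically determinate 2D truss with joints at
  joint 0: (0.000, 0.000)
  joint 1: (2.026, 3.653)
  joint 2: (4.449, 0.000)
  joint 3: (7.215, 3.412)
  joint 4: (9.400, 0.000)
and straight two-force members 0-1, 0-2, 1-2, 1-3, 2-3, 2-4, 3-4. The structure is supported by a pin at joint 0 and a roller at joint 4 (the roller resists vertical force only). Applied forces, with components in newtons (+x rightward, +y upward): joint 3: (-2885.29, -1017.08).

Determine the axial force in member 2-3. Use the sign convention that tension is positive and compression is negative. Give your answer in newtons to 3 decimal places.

N=5 nodes, M=7 members, R=3 reactions → 2N=10, M+R=10
member 0 (0-1): L=4.1772, (cx,cy)=(0.4850,0.8745)
member 1 (0-2): L=4.4490, (cx,cy)=(1.0000,0.0000)
member 2 (1-2): L=4.3835, (cx,cy)=(0.5528,-0.8333)
member 3 (1-3): L=5.1946, (cx,cy)=(0.9989,-0.0464)
member 4 (2-3): L=4.3923, (cx,cy)=(0.6297,0.7768)
member 5 (2-4): L=4.9510, (cx,cy)=(1.0000,0.0000)
member 6 (3-4): L=4.0517, (cx,cy)=(0.5393,-0.8421)
solve A·x = −loads:
  F[0-1] = -1467.9308 N (compression)
  F[0-2] = -2173.3249 N (compression)
  F[1-2] = +1630.3385 N (tension)
  F[1-3] = -1614.8749 N (compression)
  F[2-3] = -1748.9954 N (compression)
  F[2-4] = -170.7501 N (compression)
  F[3-4] = +316.6233 N (tension)
  Rx@0 = +2885.2900 N
  Ry@0 = +1283.7159 N
  Ry@4 = -266.6359 N

-1748.995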